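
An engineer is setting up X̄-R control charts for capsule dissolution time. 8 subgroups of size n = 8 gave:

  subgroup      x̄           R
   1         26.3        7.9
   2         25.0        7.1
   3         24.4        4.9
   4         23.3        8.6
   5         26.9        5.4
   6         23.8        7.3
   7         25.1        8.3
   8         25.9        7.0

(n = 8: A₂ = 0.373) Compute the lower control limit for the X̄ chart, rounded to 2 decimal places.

X̄̄ = (26.3 + 25.0 + 24.4 + 23.3 + 26.9 + 23.8 + 25.1 + 25.9) / 8 = 200.7000 / 8 = 25.0875
R̄ = (7.9 + 7.1 + 4.9 + 8.6 + 5.4 + 7.3 + 8.3 + 7.0) / 8 = 56.5000 / 8 = 7.0625
LCL = X̄̄ − A₂·R̄ = 25.0875 − 0.373 × 7.0625 = 22.4532

22.45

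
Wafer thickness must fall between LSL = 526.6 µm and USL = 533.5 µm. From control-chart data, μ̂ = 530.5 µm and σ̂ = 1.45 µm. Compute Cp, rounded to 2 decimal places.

Cp = (USL − LSL) / (6σ̂) = (533.5 − 526.6) / (6 × 1.45) = 6.9000 / 8.7000 = 0.7931

0.79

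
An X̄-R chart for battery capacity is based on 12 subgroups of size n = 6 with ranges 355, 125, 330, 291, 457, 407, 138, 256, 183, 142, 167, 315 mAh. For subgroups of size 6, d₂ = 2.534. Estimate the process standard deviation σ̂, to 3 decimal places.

104.117

R̄ = (355 + 125 + 330 + 291 + 457 + 407 + 138 + 256 + 183 + 142 + 167 + 315) / 12 = 263.8333
σ̂ = R̄ / d₂ = 263.8333 / 2.534 = 104.1173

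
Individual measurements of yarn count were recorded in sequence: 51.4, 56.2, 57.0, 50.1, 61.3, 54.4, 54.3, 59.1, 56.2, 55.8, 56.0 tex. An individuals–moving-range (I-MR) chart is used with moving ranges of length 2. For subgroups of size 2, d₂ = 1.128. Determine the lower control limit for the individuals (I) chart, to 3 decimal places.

45.246

X̄ = (51.4 + 56.2 + 57.0 + 50.1 + 61.3 + 54.4 + 54.3 + 59.1 + 56.2 + 55.8 + 56.0) / 11 = 55.6182
Moving ranges: 4.8, 0.8, 6.9, 11.2, 6.9, 0.1, 4.8, 2.9, 0.4, 0.2; M̄R̄ = 39.0000 / 10 = 3.9000
LCL = X̄ − 3·M̄R̄/d₂ = 55.6182 − 3 × 3.9000 / 1.128 = 45.2458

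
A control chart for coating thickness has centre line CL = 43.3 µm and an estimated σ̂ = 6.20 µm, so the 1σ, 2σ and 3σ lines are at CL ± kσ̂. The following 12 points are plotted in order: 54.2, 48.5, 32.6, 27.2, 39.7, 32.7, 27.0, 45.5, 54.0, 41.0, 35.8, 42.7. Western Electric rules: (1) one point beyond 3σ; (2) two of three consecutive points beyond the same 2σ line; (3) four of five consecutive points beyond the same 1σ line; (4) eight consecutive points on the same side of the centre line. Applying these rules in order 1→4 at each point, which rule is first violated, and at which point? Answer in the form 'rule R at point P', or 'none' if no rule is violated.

rule 3 at point 7

Zone of each point (C = within 1σ̂, B = 1σ̂–2σ̂, A = 2σ̂–3σ̂, * = beyond 3σ̂; sign = side of CL): 1:+B, 2:+C, 3:-B, 4:-A, 5:-C, 6:-B, 7:-A, 8:+C, 9:+B, 10:-C, 11:-B, 12:-C
Rule 3 (four of five consecutive points beyond the same 1σ limit) is satisfied at point 7.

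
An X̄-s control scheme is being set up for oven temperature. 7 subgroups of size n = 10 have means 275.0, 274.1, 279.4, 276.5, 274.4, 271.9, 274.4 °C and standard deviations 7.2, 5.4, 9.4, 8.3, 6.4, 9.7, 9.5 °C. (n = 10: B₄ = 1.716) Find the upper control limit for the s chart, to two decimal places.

s̄ = (7.2 + 5.4 + 9.4 + 8.3 + 6.4 + 9.7 + 9.5) / 7 = 7.9857
UCL_s = B₄·s̄ = 1.716 × 7.9857 = 13.7035

13.70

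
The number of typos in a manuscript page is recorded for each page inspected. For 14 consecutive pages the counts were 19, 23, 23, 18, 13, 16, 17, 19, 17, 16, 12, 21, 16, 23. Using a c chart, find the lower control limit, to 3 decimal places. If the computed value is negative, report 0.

c̄ = (19 + 23 + 23 + 18 + 13 + 16 + 17 + 19 + 17 + 16 + 12 + 21 + 16 + 23) / 14 = 253 / 14 = 18.0714
LCL = c̄ − 3√c̄ = 18.0714 − 3 × 4.2511 = 5.3183

5.318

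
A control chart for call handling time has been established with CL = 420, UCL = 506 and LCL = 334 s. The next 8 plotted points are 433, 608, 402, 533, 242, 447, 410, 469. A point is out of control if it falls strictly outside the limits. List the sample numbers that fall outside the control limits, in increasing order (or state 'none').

2, 4, 5

Compare each point to [334, 506]: sample 2 = 608 > UCL; sample 4 = 533 > UCL; sample 5 = 242 < LCL.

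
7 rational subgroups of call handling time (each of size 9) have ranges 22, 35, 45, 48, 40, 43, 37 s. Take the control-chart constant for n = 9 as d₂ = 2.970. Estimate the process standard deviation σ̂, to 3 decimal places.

12.987

R̄ = (22 + 35 + 45 + 48 + 40 + 43 + 37) / 7 = 38.5714
σ̂ = R̄ / d₂ = 38.5714 / 2.970 = 12.9870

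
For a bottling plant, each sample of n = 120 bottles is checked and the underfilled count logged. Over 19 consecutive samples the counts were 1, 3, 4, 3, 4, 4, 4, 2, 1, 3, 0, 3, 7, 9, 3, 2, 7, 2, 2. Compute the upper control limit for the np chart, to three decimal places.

8.797

p̄ = Σdᵢ / (k·n) = 64 / (19 × 120) = 0.02807
UCL = np̄ + 3·√(np̄(1−p̄)) = 3.3684 + 3 × √(3.3684×0.97193) = 3.3684 + 3 × 1.8094 = 8.7966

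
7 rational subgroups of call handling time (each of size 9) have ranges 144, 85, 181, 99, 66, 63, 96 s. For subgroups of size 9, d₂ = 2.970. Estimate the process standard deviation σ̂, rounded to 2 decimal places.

R̄ = (144 + 85 + 181 + 99 + 66 + 63 + 96) / 7 = 104.8571
σ̂ = R̄ / d₂ = 104.8571 / 2.970 = 35.3054

35.31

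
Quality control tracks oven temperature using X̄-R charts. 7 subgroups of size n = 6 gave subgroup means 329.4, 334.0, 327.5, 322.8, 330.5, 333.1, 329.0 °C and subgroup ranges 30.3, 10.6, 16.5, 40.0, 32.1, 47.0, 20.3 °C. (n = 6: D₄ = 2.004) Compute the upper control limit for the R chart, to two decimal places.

R̄ = (30.3 + 10.6 + 16.5 + 40.0 + 32.1 + 47.0 + 20.3) / 7 = 196.8000 / 7 = 28.1143
UCL_R = D₄·R̄ = 2.004 × 28.1143 = 56.3410

56.34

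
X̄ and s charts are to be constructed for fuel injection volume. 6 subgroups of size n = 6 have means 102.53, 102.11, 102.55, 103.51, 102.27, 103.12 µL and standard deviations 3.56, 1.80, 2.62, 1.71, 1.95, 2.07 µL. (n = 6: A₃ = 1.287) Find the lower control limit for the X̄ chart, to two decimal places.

X̄̄ = (102.53 + 102.11 + 102.55 + 103.51 + 102.27 + 103.12) / 6 = 102.6817
s̄ = (3.56 + 1.80 + 2.62 + 1.71 + 1.95 + 2.07) / 6 = 2.2850
LCL = X̄̄ − A₃·s̄ = 102.6817 − 1.287 × 2.2850 = 99.7409

99.74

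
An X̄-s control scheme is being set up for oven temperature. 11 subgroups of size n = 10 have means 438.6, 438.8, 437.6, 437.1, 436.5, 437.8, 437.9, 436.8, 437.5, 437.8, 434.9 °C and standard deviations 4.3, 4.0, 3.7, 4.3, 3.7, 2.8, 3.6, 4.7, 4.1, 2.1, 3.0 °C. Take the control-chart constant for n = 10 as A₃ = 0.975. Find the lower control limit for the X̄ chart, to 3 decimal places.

433.819

X̄̄ = (438.6 + 438.8 + 437.6 + 437.1 + 436.5 + 437.8 + 437.9 + 436.8 + 437.5 + 437.8 + 434.9) / 11 = 437.3909
s̄ = (4.3 + 4.0 + 3.7 + 4.3 + 3.7 + 2.8 + 3.6 + 4.7 + 4.1 + 2.1 + 3.0) / 11 = 3.6636
LCL = X̄̄ − A₃·s̄ = 437.3909 − 0.975 × 3.6636 = 433.8189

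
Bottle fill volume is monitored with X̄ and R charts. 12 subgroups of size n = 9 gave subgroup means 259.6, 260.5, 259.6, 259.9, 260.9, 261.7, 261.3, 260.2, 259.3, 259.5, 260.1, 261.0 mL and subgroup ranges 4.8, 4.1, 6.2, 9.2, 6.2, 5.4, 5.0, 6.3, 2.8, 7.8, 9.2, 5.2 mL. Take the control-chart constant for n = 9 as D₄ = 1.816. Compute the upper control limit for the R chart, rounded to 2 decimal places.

10.93

R̄ = (4.8 + 4.1 + 6.2 + 9.2 + 6.2 + 5.4 + 5.0 + 6.3 + 2.8 + 7.8 + 9.2 + 5.2) / 12 = 72.2000 / 12 = 6.0167
UCL_R = D₄·R̄ = 1.816 × 6.0167 = 10.9263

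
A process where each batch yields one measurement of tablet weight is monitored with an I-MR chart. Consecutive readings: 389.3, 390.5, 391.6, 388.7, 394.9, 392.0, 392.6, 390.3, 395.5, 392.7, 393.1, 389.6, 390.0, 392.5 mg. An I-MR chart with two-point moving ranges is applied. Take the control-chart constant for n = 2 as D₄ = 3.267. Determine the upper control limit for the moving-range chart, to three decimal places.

8.042

Moving ranges: 1.2, 1.1, 2.9, 6.2, 2.9, 0.6, 2.3, 5.2, 2.8, 0.4, 3.5, 0.4, 2.5; M̄R̄ = 32.0000 / 13 = 2.4615
UCL_MR = D₄·M̄R̄ = 3.267 × 2.4615 = 8.0418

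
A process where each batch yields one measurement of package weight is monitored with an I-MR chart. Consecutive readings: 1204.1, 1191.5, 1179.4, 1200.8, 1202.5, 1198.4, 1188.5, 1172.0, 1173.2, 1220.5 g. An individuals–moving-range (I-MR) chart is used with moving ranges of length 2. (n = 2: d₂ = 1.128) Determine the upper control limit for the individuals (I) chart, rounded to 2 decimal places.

X̄ = (1204.1 + 1191.5 + 1179.4 + 1200.8 + 1202.5 + 1198.4 + 1188.5 + 1172.0 + 1173.2 + 1220.5) / 10 = 1193.0900
Moving ranges: 12.6, 12.1, 21.4, 1.7, 4.1, 9.9, 16.5, 1.2, 47.3; M̄R̄ = 126.8000 / 9 = 14.0889
UCL = X̄ + 3·M̄R̄/d₂ = 1193.0900 + 3 × 14.0889 / 1.128 = 1230.5604

1230.56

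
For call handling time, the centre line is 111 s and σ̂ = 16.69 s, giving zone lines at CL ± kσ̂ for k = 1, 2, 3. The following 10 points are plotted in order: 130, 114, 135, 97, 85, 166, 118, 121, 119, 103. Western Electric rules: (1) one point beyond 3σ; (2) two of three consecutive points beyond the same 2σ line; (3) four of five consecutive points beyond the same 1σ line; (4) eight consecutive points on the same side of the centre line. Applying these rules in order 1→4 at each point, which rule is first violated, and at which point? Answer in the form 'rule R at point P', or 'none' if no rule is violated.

rule 1 at point 6

Zone of each point (C = within 1σ̂, B = 1σ̂–2σ̂, A = 2σ̂–3σ̂, * = beyond 3σ̂; sign = side of CL): 1:+B, 2:+C, 3:+B, 4:-C, 5:-B, 6:+*, 7:+C, 8:+C, 9:+C, 10:-C
Rule 1 (one point beyond the 3σ limits) is satisfied at point 6.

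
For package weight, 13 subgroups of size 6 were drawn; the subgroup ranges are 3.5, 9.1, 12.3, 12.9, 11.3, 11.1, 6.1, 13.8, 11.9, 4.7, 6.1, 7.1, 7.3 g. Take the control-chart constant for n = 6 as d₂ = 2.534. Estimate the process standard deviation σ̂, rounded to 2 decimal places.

R̄ = (3.5 + 9.1 + 12.3 + 12.9 + 11.3 + 11.1 + 6.1 + 13.8 + 11.9 + 4.7 + 6.1 + 7.1 + 7.3) / 13 = 9.0154
σ̂ = R̄ / d₂ = 9.0154 / 2.534 = 3.5578

3.56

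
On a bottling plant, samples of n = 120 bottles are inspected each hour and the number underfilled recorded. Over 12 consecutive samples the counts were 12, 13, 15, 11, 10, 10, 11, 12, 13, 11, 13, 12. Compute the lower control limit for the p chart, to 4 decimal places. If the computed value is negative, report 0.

0.0174

p̄ = Σdᵢ / (k·n) = 143 / (12 × 120) = 0.09931
LCL = p̄ − 3·√(p̄(1−p̄)/n) = 0.09931 − 3 × 0.02730 = 0.01740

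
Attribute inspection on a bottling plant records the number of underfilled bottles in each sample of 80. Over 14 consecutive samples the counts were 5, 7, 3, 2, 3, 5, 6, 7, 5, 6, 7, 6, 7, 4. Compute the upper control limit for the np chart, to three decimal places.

p̄ = Σdᵢ / (k·n) = 73 / (14 × 80) = 0.06518
UCL = np̄ + 3·√(np̄(1−p̄)) = 5.2143 + 3 × √(5.2143×0.93482) = 5.2143 + 3 × 2.2078 = 11.8377

11.838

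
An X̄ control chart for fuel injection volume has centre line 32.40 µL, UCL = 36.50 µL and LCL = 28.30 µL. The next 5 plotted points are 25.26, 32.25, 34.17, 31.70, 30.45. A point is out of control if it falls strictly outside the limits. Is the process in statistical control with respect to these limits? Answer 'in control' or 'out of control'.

Compare each point to [28.30, 36.50]: sample 1 = 25.26 < LCL.

out of control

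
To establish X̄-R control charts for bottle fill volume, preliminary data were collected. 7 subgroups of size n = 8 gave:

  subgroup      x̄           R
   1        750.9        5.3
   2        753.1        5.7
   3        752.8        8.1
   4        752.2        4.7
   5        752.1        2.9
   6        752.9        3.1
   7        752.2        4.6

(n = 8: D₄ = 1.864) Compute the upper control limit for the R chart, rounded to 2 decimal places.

R̄ = (5.3 + 5.7 + 8.1 + 4.7 + 2.9 + 3.1 + 4.6) / 7 = 34.4000 / 7 = 4.9143
UCL_R = D₄·R̄ = 1.864 × 4.9143 = 9.1602

9.16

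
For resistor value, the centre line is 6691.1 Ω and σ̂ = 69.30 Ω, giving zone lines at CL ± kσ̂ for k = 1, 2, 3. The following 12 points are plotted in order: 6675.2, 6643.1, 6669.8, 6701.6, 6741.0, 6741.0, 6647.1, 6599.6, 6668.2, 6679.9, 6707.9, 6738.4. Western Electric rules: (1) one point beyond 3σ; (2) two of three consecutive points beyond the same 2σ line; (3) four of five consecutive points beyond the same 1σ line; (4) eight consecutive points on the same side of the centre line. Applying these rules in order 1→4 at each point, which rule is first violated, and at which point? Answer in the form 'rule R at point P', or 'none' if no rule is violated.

none

Zone of each point (C = within 1σ̂, B = 1σ̂–2σ̂, A = 2σ̂–3σ̂, * = beyond 3σ̂; sign = side of CL): 1:-C, 2:-C, 3:-C, 4:+C, 5:+C, 6:+C, 7:-C, 8:-B, 9:-C, 10:-C, 11:+C, 12:+C
No rule fires across all 12 points.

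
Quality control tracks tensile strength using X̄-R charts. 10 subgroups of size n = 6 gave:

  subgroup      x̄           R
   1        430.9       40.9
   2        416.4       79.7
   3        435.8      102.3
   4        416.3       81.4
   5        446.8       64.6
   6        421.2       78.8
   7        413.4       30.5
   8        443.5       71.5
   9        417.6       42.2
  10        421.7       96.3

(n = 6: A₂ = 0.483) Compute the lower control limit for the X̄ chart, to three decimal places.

X̄̄ = (430.9 + 416.4 + 435.8 + 416.3 + 446.8 + 421.2 + 413.4 + 443.5 + 417.6 + 421.7) / 10 = 4263.6000 / 10 = 426.3600
R̄ = (40.9 + 79.7 + 102.3 + 81.4 + 64.6 + 78.8 + 30.5 + 71.5 + 42.2 + 96.3) / 10 = 688.2000 / 10 = 68.8200
LCL = X̄̄ − A₂·R̄ = 426.3600 − 0.483 × 68.8200 = 393.1199

393.120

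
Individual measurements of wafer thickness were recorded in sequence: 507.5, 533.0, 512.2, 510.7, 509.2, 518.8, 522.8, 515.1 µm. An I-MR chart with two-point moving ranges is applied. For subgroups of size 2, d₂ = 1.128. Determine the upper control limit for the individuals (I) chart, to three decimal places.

542.986

X̄ = (507.5 + 533.0 + 512.2 + 510.7 + 509.2 + 518.8 + 522.8 + 515.1) / 8 = 516.1625
Moving ranges: 25.5, 20.8, 1.5, 1.5, 9.6, 4.0, 7.7; M̄R̄ = 70.6000 / 7 = 10.0857
UCL = X̄ + 3·M̄R̄/d₂ = 516.1625 + 3 × 10.0857 / 1.128 = 542.9862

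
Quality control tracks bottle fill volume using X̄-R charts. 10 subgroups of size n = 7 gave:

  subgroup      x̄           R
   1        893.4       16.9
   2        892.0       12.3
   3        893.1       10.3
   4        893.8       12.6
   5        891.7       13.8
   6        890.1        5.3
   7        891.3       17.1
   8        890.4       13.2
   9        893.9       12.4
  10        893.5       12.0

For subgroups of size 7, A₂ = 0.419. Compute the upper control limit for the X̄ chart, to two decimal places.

897.60

X̄̄ = (893.4 + 892.0 + 893.1 + 893.8 + 891.7 + 890.1 + 891.3 + 890.4 + 893.9 + 893.5) / 10 = 8923.2000 / 10 = 892.3200
R̄ = (16.9 + 12.3 + 10.3 + 12.6 + 13.8 + 5.3 + 17.1 + 13.2 + 12.4 + 12.0) / 10 = 125.9000 / 10 = 12.5900
UCL = X̄̄ + A₂·R̄ = 892.3200 + 0.419 × 12.5900 = 897.5952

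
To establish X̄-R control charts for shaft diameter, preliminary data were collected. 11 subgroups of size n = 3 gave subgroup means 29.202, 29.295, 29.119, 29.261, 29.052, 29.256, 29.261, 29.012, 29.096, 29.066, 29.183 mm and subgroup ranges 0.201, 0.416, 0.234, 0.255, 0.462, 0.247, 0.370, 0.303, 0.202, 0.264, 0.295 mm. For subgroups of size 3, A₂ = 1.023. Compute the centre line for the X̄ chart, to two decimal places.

29.16

X̄̄ = (29.202 + 29.295 + 29.119 + 29.261 + 29.052 + 29.256 + 29.261 + 29.012 + 29.096 + 29.066 + 29.183) / 11 = 320.8030 / 11 = 29.1639
CL = X̄̄ = 29.1639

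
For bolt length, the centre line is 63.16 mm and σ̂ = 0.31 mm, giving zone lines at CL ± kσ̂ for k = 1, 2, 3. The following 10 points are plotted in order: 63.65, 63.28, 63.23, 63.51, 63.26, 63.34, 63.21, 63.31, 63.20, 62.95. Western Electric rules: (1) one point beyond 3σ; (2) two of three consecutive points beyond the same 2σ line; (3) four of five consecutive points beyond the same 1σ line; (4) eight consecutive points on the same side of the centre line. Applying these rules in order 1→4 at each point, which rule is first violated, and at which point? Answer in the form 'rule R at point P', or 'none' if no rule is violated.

Zone of each point (C = within 1σ̂, B = 1σ̂–2σ̂, A = 2σ̂–3σ̂, * = beyond 3σ̂; sign = side of CL): 1:+B, 2:+C, 3:+C, 4:+B, 5:+C, 6:+C, 7:+C, 8:+C, 9:+C, 10:-C
Rule 4 (eight consecutive points on the same side of the centre line) is satisfied at point 8.

rule 4 at point 8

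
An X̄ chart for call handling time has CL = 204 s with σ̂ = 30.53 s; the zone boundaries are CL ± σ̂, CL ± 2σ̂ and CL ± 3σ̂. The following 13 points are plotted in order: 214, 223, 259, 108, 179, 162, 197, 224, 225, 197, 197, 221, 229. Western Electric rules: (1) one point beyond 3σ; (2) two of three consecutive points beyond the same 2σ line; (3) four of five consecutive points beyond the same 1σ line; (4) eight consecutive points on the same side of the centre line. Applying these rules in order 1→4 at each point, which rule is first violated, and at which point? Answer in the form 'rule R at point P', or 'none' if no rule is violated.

rule 1 at point 4

Zone of each point (C = within 1σ̂, B = 1σ̂–2σ̂, A = 2σ̂–3σ̂, * = beyond 3σ̂; sign = side of CL): 1:+C, 2:+C, 3:+B, 4:-*, 5:-C, 6:-B, 7:-C, 8:+C, 9:+C, 10:-C, 11:-C, 12:+C, 13:+C
Rule 1 (one point beyond the 3σ limits) is satisfied at point 4.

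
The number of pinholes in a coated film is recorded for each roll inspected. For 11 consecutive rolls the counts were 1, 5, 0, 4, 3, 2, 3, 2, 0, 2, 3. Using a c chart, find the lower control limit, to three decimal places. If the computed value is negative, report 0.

c̄ = (1 + 5 + 0 + 4 + 3 + 2 + 3 + 2 + 0 + 2 + 3) / 11 = 25 / 11 = 2.2727
LCL = c̄ − 3√c̄ = 2.2727 − 3 × 1.5076 = -2.2499 → 0 (cannot be negative)

0.000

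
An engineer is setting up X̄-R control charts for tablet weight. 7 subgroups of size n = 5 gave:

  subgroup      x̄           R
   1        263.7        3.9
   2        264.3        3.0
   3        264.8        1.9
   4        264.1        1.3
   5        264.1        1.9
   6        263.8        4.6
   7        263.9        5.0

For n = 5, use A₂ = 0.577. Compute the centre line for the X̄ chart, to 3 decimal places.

X̄̄ = (263.7 + 264.3 + 264.8 + 264.1 + 264.1 + 263.8 + 263.9) / 7 = 1848.7000 / 7 = 264.1000
CL = X̄̄ = 264.1000

264.100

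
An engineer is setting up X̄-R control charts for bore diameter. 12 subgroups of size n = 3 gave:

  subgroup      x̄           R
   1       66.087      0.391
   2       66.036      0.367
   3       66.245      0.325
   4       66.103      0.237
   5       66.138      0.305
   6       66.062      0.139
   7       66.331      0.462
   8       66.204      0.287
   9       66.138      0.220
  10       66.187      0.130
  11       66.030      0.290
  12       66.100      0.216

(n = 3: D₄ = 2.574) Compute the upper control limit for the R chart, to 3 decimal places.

R̄ = (0.391 + 0.367 + 0.325 + 0.237 + 0.305 + 0.139 + 0.462 + 0.287 + 0.220 + 0.130 + 0.290 + 0.216) / 12 = 3.3690 / 12 = 0.2807
UCL_R = D₄·R̄ = 2.574 × 0.2807 = 0.7227

0.723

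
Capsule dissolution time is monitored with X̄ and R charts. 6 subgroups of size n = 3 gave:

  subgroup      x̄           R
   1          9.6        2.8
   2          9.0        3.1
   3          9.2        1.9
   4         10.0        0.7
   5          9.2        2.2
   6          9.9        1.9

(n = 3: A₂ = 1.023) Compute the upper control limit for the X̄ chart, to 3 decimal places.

11.632

X̄̄ = (9.6 + 9.0 + 9.2 + 10.0 + 9.2 + 9.9) / 6 = 56.9000 / 6 = 9.4833
R̄ = (2.8 + 3.1 + 1.9 + 0.7 + 2.2 + 1.9) / 6 = 12.6000 / 6 = 2.1000
UCL = X̄̄ + A₂·R̄ = 9.4833 + 1.023 × 2.1000 = 11.6316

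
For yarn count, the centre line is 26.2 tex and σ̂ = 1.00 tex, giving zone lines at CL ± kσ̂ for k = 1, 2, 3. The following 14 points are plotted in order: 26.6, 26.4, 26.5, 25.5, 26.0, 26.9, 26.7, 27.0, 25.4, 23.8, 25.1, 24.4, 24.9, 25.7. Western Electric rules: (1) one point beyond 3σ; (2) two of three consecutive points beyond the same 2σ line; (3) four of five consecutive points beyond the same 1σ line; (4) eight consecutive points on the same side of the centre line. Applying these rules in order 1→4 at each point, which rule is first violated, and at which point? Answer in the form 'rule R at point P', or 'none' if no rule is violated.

rule 3 at point 13

Zone of each point (C = within 1σ̂, B = 1σ̂–2σ̂, A = 2σ̂–3σ̂, * = beyond 3σ̂; sign = side of CL): 1:+C, 2:+C, 3:+C, 4:-C, 5:-C, 6:+C, 7:+C, 8:+C, 9:-C, 10:-A, 11:-B, 12:-B, 13:-B, 14:-C
Rule 3 (four of five consecutive points beyond the same 1σ limit) is satisfied at point 13.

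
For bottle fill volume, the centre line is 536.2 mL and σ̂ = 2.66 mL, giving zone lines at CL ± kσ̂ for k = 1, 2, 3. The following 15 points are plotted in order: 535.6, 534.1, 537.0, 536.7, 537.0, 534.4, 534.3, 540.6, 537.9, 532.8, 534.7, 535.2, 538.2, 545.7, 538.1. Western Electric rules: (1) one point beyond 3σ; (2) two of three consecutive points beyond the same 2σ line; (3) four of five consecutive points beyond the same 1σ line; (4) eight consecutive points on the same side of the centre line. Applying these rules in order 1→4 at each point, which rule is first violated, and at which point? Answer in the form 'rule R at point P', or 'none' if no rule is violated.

rule 1 at point 14

Zone of each point (C = within 1σ̂, B = 1σ̂–2σ̂, A = 2σ̂–3σ̂, * = beyond 3σ̂; sign = side of CL): 1:-C, 2:-C, 3:+C, 4:+C, 5:+C, 6:-C, 7:-C, 8:+B, 9:+C, 10:-B, 11:-C, 12:-C, 13:+C, 14:+*, 15:+C
Rule 1 (one point beyond the 3σ limits) is satisfied at point 14.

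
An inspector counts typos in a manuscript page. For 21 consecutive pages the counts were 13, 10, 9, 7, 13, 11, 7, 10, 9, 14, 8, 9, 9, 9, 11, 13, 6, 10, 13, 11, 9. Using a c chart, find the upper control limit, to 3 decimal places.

19.557

c̄ = (13 + 10 + 9 + 7 + 13 + 11 + 7 + 10 + 9 + 14 + 8 + 9 + 9 + 9 + 11 + 13 + 6 + 10 + 13 + 11 + 9) / 21 = 211 / 21 = 10.0476
UCL = c̄ + 3√c̄ = 10.0476 + 3 × √10.0476 = 10.0476 + 3 × 3.1698 = 19.5570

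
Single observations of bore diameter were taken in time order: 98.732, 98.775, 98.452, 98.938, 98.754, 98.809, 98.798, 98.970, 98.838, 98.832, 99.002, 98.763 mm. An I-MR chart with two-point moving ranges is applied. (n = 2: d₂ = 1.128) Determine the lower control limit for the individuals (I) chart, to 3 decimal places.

98.365

X̄ = (98.732 + 98.775 + 98.452 + 98.938 + 98.754 + 98.809 + 98.798 + 98.970 + 98.838 + 98.832 + 99.002 + 98.763) / 12 = 98.8053
Moving ranges: 0.043, 0.323, 0.486, 0.184, 0.055, 0.011, 0.172, 0.132, 0.006, 0.170, 0.239; M̄R̄ = 1.8210 / 11 = 0.1655
LCL = X̄ − 3·M̄R̄/d₂ = 98.8053 − 3 × 0.1655 / 1.128 = 98.3650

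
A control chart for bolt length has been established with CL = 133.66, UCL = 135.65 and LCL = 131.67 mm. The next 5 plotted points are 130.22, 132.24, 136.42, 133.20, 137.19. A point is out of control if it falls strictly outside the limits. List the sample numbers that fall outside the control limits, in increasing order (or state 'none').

Compare each point to [131.67, 135.65]: sample 1 = 130.22 < LCL; sample 3 = 136.42 > UCL; sample 5 = 137.19 > UCL.

1, 3, 5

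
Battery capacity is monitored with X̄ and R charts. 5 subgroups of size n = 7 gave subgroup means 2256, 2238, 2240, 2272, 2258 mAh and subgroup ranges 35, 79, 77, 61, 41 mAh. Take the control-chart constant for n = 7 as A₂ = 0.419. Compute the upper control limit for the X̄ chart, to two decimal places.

X̄̄ = (2256 + 2238 + 2240 + 2272 + 2258) / 5 = 11264.0000 / 5 = 2252.8000
R̄ = (35 + 79 + 77 + 61 + 41) / 5 = 293.0000 / 5 = 58.6000
UCL = X̄̄ + A₂·R̄ = 2252.8000 + 0.419 × 58.6000 = 2277.3534

2277.35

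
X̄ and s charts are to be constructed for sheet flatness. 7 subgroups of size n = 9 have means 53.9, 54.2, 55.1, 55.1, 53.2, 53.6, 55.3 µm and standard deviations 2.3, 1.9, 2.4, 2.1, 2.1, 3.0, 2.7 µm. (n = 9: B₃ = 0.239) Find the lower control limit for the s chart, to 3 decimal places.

0.563

s̄ = (2.3 + 1.9 + 2.4 + 2.1 + 2.1 + 3.0 + 2.7) / 7 = 2.3571
LCL_s = B₃·s̄ = 0.239 × 2.3571 = 0.5634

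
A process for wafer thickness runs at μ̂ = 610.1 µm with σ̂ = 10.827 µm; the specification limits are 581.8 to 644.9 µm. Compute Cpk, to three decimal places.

Cpu = (USL − μ̂) / (3σ̂) = (644.9 − 610.1) / (3 × 10.827) = 1.0714; Cpl = (μ̂ − LSL) / (3σ̂) = (610.1 − 581.8) / (3 × 10.827) = 0.8713; Cpk = min(Cpu, Cpl) = 0.8713

0.871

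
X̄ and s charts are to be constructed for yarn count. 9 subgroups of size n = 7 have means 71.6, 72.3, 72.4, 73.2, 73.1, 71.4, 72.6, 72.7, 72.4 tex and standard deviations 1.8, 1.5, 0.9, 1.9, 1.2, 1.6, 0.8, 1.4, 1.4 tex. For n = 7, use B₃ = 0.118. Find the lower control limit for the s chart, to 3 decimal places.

s̄ = (1.8 + 1.5 + 0.9 + 1.9 + 1.2 + 1.6 + 0.8 + 1.4 + 1.4) / 9 = 1.3889
LCL_s = B₃·s̄ = 0.118 × 1.3889 = 0.1639

0.164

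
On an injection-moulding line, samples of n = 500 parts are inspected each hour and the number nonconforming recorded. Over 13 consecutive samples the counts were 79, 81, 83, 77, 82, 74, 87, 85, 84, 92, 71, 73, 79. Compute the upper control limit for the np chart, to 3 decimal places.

p̄ = Σdᵢ / (k·n) = 1047 / (13 × 500) = 0.16108
UCL = np̄ + 3·√(np̄(1−p̄)) = 80.5385 + 3 × √(80.5385×0.83892) = 80.5385 + 3 × 8.2198 = 105.1979

105.198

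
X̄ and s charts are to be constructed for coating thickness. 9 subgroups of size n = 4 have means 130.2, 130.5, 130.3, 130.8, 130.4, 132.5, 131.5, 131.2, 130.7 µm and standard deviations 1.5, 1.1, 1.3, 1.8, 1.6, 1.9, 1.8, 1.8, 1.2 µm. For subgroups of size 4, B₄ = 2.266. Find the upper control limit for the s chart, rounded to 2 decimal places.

3.52

s̄ = (1.5 + 1.1 + 1.3 + 1.8 + 1.6 + 1.9 + 1.8 + 1.8 + 1.2) / 9 = 1.5556
UCL_s = B₄·s̄ = 2.266 × 1.5556 = 3.5249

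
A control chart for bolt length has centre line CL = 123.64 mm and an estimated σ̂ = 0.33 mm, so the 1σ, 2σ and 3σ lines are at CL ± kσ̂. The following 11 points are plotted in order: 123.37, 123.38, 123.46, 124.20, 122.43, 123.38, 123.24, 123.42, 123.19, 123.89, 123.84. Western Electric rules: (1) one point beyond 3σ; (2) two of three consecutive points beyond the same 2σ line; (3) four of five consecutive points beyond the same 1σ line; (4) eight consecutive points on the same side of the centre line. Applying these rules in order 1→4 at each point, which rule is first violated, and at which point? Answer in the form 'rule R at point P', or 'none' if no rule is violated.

Zone of each point (C = within 1σ̂, B = 1σ̂–2σ̂, A = 2σ̂–3σ̂, * = beyond 3σ̂; sign = side of CL): 1:-C, 2:-C, 3:-C, 4:+B, 5:-*, 6:-C, 7:-B, 8:-C, 9:-B, 10:+C, 11:+C
Rule 1 (one point beyond the 3σ limits) is satisfied at point 5.

rule 1 at point 5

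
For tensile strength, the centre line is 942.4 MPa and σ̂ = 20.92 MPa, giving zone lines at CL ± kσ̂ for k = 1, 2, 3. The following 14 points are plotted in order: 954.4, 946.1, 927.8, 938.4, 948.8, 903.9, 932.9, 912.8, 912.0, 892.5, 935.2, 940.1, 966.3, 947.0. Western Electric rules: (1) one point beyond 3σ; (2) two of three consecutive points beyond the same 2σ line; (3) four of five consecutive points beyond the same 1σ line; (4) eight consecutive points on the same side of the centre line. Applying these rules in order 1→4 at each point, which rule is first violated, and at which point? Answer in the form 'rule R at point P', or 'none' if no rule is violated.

Zone of each point (C = within 1σ̂, B = 1σ̂–2σ̂, A = 2σ̂–3σ̂, * = beyond 3σ̂; sign = side of CL): 1:+C, 2:+C, 3:-C, 4:-C, 5:+C, 6:-B, 7:-C, 8:-B, 9:-B, 10:-A, 11:-C, 12:-C, 13:+B, 14:+C
Rule 3 (four of five consecutive points beyond the same 1σ limit) is satisfied at point 10.

rule 3 at point 10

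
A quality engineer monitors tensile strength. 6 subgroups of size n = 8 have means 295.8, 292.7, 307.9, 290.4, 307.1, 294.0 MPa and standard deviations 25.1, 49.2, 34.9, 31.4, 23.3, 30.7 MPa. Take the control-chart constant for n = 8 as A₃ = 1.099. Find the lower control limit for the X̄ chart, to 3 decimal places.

X̄̄ = (295.8 + 292.7 + 307.9 + 290.4 + 307.1 + 294.0) / 6 = 297.9833
s̄ = (25.1 + 49.2 + 34.9 + 31.4 + 23.3 + 30.7) / 6 = 32.4333
LCL = X̄̄ − A₃·s̄ = 297.9833 − 1.099 × 32.4333 = 262.3391

262.339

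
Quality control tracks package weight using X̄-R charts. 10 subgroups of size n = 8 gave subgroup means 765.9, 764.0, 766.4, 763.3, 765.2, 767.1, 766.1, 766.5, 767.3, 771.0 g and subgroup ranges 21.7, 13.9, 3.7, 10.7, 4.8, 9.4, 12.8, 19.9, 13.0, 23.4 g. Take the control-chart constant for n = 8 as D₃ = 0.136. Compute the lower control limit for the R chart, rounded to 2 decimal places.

1.81

R̄ = (21.7 + 13.9 + 3.7 + 10.7 + 4.8 + 9.4 + 12.8 + 19.9 + 13.0 + 23.4) / 10 = 133.3000 / 10 = 13.3300
LCL_R = D₃·R̄ = 0.136 × 13.3300 = 1.8129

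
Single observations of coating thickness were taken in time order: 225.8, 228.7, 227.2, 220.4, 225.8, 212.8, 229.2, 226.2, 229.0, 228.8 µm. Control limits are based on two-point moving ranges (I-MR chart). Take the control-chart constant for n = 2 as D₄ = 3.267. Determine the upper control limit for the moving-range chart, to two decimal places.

Moving ranges: 2.9, 1.5, 6.8, 5.4, 13.0, 16.4, 3.0, 2.8, 0.2; M̄R̄ = 52.0000 / 9 = 5.7778
UCL_MR = D₄·M̄R̄ = 3.267 × 5.7778 = 18.8760

18.88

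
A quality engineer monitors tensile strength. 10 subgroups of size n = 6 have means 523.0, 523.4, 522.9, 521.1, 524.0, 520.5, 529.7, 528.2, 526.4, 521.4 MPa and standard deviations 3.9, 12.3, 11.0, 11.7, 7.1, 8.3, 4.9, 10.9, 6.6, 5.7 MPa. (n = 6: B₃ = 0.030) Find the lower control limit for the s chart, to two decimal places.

s̄ = (3.9 + 12.3 + 11.0 + 11.7 + 7.1 + 8.3 + 4.9 + 10.9 + 6.6 + 5.7) / 10 = 8.2400
LCL_s = B₃·s̄ = 0.030 × 8.2400 = 0.2472

0.25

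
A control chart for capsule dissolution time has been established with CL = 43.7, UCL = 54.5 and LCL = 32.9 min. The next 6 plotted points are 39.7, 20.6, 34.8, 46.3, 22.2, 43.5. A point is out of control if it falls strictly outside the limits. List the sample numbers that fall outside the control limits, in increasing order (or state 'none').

Compare each point to [32.9, 54.5]: sample 2 = 20.6 < LCL; sample 5 = 22.2 < LCL.

2, 5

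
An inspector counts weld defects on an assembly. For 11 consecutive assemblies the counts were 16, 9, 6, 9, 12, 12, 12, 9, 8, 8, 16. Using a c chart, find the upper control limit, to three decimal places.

c̄ = (16 + 9 + 6 + 9 + 12 + 12 + 12 + 9 + 8 + 8 + 16) / 11 = 117 / 11 = 10.6364
UCL = c̄ + 3√c̄ = 10.6364 + 3 × √10.6364 = 10.6364 + 3 × 3.2613 = 20.4204

20.420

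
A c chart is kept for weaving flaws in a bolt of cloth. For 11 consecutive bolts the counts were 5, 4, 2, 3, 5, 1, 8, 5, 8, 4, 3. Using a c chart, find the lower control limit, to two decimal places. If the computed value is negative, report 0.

c̄ = (5 + 4 + 2 + 3 + 5 + 1 + 8 + 5 + 8 + 4 + 3) / 11 = 48 / 11 = 4.3636
LCL = c̄ − 3√c̄ = 4.3636 − 3 × 2.0889 = -1.9032 → 0 (cannot be negative)

0.00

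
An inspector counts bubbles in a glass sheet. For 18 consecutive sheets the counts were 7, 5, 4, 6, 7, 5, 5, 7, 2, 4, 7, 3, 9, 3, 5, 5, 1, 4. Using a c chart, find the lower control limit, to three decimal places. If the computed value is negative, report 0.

0.000

c̄ = (7 + 5 + 4 + 6 + 7 + 5 + 5 + 7 + 2 + 4 + 7 + 3 + 9 + 3 + 5 + 5 + 1 + 4) / 18 = 89 / 18 = 4.9444
LCL = c̄ − 3√c̄ = 4.9444 − 3 × 2.2236 = -1.7264 → 0 (cannot be negative)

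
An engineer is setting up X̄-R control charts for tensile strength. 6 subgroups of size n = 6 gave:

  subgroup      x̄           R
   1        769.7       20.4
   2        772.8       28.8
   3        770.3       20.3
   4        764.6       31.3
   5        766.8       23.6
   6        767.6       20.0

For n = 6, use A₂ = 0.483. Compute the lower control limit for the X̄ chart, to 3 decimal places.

X̄̄ = (769.7 + 772.8 + 770.3 + 764.6 + 766.8 + 767.6) / 6 = 4611.8000 / 6 = 768.6333
R̄ = (20.4 + 28.8 + 20.3 + 31.3 + 23.6 + 20.0) / 6 = 144.4000 / 6 = 24.0667
LCL = X̄̄ − A₂·R̄ = 768.6333 − 0.483 × 24.0667 = 757.0091

757.009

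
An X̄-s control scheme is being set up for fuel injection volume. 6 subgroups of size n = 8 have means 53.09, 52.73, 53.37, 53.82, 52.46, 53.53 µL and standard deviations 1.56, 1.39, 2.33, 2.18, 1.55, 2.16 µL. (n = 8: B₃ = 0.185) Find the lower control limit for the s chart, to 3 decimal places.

0.344

s̄ = (1.56 + 1.39 + 2.33 + 2.18 + 1.55 + 2.16) / 6 = 1.8617
LCL_s = B₃·s̄ = 0.185 × 1.8617 = 0.3444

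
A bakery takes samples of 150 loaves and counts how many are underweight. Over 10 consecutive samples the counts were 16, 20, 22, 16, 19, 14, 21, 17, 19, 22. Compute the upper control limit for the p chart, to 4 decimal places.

p̄ = Σdᵢ / (k·n) = 186 / (10 × 150) = 0.12400
UCL = p̄ + 3·√(p̄(1−p̄)/n) = 0.12400 + 3 × √(0.12400×0.87600/150) = 0.12400 + 3 × 0.02691 = 0.20473

0.2047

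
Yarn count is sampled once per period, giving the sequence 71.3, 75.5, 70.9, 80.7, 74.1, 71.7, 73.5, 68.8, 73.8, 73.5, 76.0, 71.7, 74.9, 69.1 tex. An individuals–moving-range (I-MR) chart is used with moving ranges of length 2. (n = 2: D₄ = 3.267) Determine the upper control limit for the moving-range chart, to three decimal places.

Moving ranges: 4.2, 4.6, 9.8, 6.6, 2.4, 1.8, 4.7, 5.0, 0.3, 2.5, 4.3, 3.2, 5.8; M̄R̄ = 55.2000 / 13 = 4.2462
UCL_MR = D₄·M̄R̄ = 3.267 × 4.2462 = 13.8722

13.872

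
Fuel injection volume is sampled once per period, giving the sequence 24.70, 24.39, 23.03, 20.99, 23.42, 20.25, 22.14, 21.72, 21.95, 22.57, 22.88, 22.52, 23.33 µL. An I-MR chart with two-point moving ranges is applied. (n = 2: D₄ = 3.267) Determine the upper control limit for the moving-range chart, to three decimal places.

3.798

Moving ranges: 0.31, 1.36, 2.04, 2.43, 3.17, 1.89, 0.42, 0.23, 0.62, 0.31, 0.36, 0.81; M̄R̄ = 13.9500 / 12 = 1.1625
UCL_MR = D₄·M̄R̄ = 3.267 × 1.1625 = 3.7979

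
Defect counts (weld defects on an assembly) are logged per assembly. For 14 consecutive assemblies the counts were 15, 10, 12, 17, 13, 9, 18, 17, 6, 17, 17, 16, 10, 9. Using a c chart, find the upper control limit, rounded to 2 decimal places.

24.22

c̄ = (15 + 10 + 12 + 17 + 13 + 9 + 18 + 17 + 6 + 17 + 17 + 16 + 10 + 9) / 14 = 186 / 14 = 13.2857
UCL = c̄ + 3√c̄ = 13.2857 + 3 × √13.2857 = 13.2857 + 3 × 3.6450 = 24.2206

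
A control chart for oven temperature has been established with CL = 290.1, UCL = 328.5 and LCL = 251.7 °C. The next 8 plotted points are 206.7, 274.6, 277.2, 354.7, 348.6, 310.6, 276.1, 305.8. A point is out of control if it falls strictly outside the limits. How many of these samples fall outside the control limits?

3

Compare each point to [251.7, 328.5]: sample 1 = 206.7 < LCL; sample 4 = 354.7 > UCL; sample 5 = 348.6 > UCL.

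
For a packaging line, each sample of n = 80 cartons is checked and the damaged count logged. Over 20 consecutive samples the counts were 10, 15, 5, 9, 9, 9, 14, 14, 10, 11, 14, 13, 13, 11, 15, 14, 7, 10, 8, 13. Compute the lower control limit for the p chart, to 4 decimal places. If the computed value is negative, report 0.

0.0236

p̄ = Σdᵢ / (k·n) = 224 / (20 × 80) = 0.14000
LCL = p̄ − 3·√(p̄(1−p̄)/n) = 0.14000 − 3 × 0.03879 = 0.02362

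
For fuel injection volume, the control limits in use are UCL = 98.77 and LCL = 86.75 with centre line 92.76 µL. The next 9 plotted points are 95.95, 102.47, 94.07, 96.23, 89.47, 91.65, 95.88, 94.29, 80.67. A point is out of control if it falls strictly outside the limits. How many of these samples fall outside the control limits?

2

Compare each point to [86.75, 98.77]: sample 2 = 102.47 > UCL; sample 9 = 80.67 < LCL.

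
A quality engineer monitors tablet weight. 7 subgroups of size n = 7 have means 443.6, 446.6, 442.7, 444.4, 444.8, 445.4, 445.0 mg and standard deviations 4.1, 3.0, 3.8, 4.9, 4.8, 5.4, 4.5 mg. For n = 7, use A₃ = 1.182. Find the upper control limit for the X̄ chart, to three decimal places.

X̄̄ = (443.6 + 446.6 + 442.7 + 444.4 + 444.8 + 445.4 + 445.0) / 7 = 444.6429
s̄ = (4.1 + 3.0 + 3.8 + 4.9 + 4.8 + 5.4 + 4.5) / 7 = 4.3571
UCL = X̄̄ + A₃·s̄ = 444.6429 + 1.182 × 4.3571 = 449.7930

449.793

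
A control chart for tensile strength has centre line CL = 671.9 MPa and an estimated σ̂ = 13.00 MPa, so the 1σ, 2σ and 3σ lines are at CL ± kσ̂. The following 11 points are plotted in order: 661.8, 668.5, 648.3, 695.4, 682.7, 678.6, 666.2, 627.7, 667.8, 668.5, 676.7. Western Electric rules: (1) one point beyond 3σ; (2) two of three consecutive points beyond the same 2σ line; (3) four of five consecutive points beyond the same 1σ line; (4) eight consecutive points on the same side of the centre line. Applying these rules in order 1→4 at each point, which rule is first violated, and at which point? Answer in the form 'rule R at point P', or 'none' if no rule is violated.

Zone of each point (C = within 1σ̂, B = 1σ̂–2σ̂, A = 2σ̂–3σ̂, * = beyond 3σ̂; sign = side of CL): 1:-C, 2:-C, 3:-B, 4:+B, 5:+C, 6:+C, 7:-C, 8:-*, 9:-C, 10:-C, 11:+C
Rule 1 (one point beyond the 3σ limits) is satisfied at point 8.

rule 1 at point 8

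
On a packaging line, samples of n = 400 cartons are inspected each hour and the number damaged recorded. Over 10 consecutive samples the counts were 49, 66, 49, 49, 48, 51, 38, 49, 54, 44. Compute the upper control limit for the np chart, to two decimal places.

69.49

p̄ = Σdᵢ / (k·n) = 497 / (10 × 400) = 0.12425
UCL = np̄ + 3·√(np̄(1−p̄)) = 49.7000 + 3 × √(49.7000×0.87575) = 49.7000 + 3 × 6.5973 = 69.4920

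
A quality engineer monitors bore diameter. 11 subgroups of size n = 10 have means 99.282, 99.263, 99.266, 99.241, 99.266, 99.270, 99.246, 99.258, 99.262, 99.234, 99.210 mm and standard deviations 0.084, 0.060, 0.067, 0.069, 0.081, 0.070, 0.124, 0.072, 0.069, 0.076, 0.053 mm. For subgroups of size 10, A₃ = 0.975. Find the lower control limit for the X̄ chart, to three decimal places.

X̄̄ = (99.282 + 99.263 + 99.266 + 99.241 + 99.266 + 99.270 + 99.246 + 99.258 + 99.262 + 99.234 + 99.210) / 11 = 99.2544
s̄ = (0.084 + 0.060 + 0.067 + 0.069 + 0.081 + 0.070 + 0.124 + 0.072 + 0.069 + 0.076 + 0.053) / 11 = 0.0750
LCL = X̄̄ − A₃·s̄ = 99.2544 − 0.975 × 0.0750 = 99.1812

99.181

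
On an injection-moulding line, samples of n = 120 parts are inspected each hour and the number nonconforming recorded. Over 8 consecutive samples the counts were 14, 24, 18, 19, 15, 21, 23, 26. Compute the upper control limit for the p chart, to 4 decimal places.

p̄ = Σdᵢ / (k·n) = 160 / (8 × 120) = 0.16667
UCL = p̄ + 3·√(p̄(1−p̄)/n) = 0.16667 + 3 × √(0.16667×0.83333/120) = 0.16667 + 3 × 0.03402 = 0.26873

0.2687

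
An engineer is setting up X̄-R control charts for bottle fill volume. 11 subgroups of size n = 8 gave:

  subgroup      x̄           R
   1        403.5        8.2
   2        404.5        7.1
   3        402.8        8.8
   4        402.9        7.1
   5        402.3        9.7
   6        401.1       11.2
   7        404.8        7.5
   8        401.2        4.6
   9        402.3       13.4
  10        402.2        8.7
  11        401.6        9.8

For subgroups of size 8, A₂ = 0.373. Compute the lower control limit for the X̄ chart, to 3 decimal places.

399.396

X̄̄ = (403.5 + 404.5 + 402.8 + 402.9 + 402.3 + 401.1 + 404.8 + 401.2 + 402.3 + 402.2 + 401.6) / 11 = 4429.2000 / 11 = 402.6545
R̄ = (8.2 + 7.1 + 8.8 + 7.1 + 9.7 + 11.2 + 7.5 + 4.6 + 13.4 + 8.7 + 9.8) / 11 = 96.1000 / 11 = 8.7364
LCL = X̄̄ − A₂·R̄ = 402.6545 − 0.373 × 8.7364 = 399.3959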